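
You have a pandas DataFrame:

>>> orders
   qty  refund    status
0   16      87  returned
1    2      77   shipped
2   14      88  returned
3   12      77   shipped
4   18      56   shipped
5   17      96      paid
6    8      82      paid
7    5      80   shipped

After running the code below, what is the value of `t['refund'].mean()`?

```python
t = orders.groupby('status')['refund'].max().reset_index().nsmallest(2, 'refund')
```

group by status, max of refund:
status
paid        96
returned    88
shipped     80
Name: refund, dtype: int64
reset_index():
     status  refund
0      paid      96
1  returned      88
2   shipped      80
take 2 rows with smallest refund:
     status  refund
2   shipped      80
1  returned      88
So mean() = 84.0.

84.0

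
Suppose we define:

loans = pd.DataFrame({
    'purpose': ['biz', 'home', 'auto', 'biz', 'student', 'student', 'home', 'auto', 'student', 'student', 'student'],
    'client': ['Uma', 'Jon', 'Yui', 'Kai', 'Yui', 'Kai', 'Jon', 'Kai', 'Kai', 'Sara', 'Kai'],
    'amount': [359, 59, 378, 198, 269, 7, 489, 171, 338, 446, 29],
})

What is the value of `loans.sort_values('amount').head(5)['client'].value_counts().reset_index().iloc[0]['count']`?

4

sort by amount:
    purpose client  amount
5   student    Kai       7
10  student    Kai      29
1      home    Jon      59
7      auto    Kai     171
3       biz    Kai     198
4   student    Yui     269
8   student    Kai     338
0       biz    Uma     359
2      auto    Yui     378
9   student   Sara     446
6      home    Jon     489
take first 5 rows:
    purpose client  amount
5   student    Kai       7
10  student    Kai      29
1      home    Jon      59
7      auto    Kai     171
3       biz    Kai     198
value_counts of client:
client
Kai    4
Jon    1
Name: count, dtype: int64
reset_index():
  client  count
0    Kai      4
1    Jon      1
Reading off the value at position 0, column 'count', we get 4.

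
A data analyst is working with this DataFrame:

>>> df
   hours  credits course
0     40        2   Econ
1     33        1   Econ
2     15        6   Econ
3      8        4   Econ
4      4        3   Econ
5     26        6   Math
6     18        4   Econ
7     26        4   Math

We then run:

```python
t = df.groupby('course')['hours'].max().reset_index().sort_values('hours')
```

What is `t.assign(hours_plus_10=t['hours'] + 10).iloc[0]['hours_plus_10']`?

36

group by course, max of hours:
course
Econ    40
Math    26
Name: hours, dtype: int64
reset_index():
  course  hours
0   Econ     40
1   Math     26
sort by hours:
  course  hours
1   Math     26
0   Econ     40
add column hours_plus_10 = t['hours'] + 10:
  course  hours  hours_plus_10
1   Math     26             36
0   Econ     40             50
Then the value at position 0, column 'hours_plus_10': 36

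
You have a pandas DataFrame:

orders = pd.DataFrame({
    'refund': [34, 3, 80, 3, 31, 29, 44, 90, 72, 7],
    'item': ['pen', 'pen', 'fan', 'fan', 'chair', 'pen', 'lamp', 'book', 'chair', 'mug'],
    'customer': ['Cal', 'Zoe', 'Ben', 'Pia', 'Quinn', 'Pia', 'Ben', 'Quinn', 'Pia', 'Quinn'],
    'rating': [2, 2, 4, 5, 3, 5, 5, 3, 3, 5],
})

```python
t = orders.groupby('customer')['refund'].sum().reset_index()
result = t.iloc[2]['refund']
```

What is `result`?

group by customer, sum of refund:
customer
Ben      124
Cal       34
Pia      104
Quinn    128
Zoe        3
Name: refund, dtype: int64
reset_index():
  customer  refund
0      Ben     124
1      Cal      34
2      Pia     104
3    Quinn     128
4      Zoe       3

104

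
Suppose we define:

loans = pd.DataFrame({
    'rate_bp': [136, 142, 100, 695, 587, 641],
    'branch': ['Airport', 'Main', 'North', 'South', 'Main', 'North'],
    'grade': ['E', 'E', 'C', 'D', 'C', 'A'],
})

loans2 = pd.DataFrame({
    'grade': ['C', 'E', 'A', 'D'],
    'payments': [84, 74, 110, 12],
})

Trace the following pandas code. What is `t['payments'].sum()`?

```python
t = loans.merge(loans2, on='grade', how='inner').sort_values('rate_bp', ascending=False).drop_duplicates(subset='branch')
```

merge on 'grade' (how='inner') → 6 rows:
   rate_bp   branch grade  payments
0      136  Airport     E        74
1      142     Main     E        74
2      100    North     C        84
3      695    South     D        12
4      587     Main     C        84
5      641    North     A       110
sort by rate_bp descending:
   rate_bp   branch grade  payments
3      695    South     D        12
5      641    North     A       110
4      587     Main     C        84
1      142     Main     E        74
0      136  Airport     E        74
2      100    North     C        84
drop duplicate branch (keep=first):
   rate_bp   branch grade  payments
3      695    South     D        12
5      641    North     A       110
4      587     Main     C        84
0      136  Airport     E        74
So sum() = 280.

280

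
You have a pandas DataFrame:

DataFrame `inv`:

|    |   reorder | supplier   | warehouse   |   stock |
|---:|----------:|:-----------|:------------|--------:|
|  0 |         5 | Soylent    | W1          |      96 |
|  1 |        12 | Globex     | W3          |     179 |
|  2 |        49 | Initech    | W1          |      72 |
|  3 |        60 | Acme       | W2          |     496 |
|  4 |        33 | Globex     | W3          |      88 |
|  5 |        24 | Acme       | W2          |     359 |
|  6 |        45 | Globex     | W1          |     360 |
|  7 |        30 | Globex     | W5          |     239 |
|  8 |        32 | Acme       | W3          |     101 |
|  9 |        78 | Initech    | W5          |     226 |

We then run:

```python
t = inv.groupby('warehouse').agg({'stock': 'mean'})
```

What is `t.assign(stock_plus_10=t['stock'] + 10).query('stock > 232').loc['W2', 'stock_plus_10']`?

group by warehouse, mean of stock:
                stock
warehouse            
W1         176.000000
W2         427.500000
W3         122.666667
W5         232.500000
add column stock_plus_10 = t['stock'] + 10:
                stock  stock_plus_10
warehouse                           
W1         176.000000     186.000000
W2         427.500000     437.500000
W3         122.666667     132.666667
W5         232.500000     242.500000
filter rows where stock > 232:
           stock  stock_plus_10
warehouse                      
W2         427.5          437.5
W5         232.5          242.5
Then the value at row 'W2', column 'stock_plus_10': 437.5

437.5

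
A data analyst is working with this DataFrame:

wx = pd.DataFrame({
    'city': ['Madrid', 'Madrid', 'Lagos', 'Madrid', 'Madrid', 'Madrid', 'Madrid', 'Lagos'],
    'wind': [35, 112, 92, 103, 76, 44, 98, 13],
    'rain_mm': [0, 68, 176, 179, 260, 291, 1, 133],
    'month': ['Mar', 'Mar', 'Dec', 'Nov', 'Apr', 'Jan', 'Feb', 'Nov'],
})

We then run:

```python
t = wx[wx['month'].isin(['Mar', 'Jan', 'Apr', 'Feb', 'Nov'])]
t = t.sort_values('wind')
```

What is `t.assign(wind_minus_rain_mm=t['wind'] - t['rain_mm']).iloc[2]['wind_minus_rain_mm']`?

-247

filter rows where month in ['Mar', 'Jan', 'Apr', 'Feb', 'Nov']:
     city  wind  rain_mm month
0  Madrid    35        0   Mar
1  Madrid   112       68   Mar
3  Madrid   103      179   Nov
4  Madrid    76      260   Apr
5  Madrid    44      291   Jan
6  Madrid    98        1   Feb
7   Lagos    13      133   Nov
sort by wind:
     city  wind  rain_mm month
7   Lagos    13      133   Nov
0  Madrid    35        0   Mar
5  Madrid    44      291   Jan
4  Madrid    76      260   Apr
6  Madrid    98        1   Feb
3  Madrid   103      179   Nov
1  Madrid   112       68   Mar
add column wind_minus_rain_mm = t['wind'] - t['rain_mm']:
     city  wind  rain_mm month  wind_minus_rain_mm
7   Lagos    13      133   Nov                -120
0  Madrid    35        0   Mar                  35
5  Madrid    44      291   Jan                -247
4  Madrid    76      260   Apr                -184
6  Madrid    98        1   Feb                  97
3  Madrid   103      179   Nov                 -76
1  Madrid   112       68   Mar                  44
value at position 2, column 'wind_minus_rain_mm' → -247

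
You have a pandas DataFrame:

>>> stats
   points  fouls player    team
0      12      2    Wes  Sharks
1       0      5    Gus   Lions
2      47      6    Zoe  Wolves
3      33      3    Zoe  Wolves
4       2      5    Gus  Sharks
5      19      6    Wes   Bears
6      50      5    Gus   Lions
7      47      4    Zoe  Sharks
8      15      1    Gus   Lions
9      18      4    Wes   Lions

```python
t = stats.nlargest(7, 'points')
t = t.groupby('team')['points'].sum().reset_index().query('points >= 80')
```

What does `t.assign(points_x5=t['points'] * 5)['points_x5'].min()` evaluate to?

take 7 rows with largest points:
   points  fouls player    team
6      50      5    Gus   Lions
2      47      6    Zoe  Wolves
7      47      4    Zoe  Sharks
3      33      3    Zoe  Wolves
5      19      6    Wes   Bears
9      18      4    Wes   Lions
8      15      1    Gus   Lions
group by team, sum of points:
team
Bears     19
Lions     83
Sharks    47
Wolves    80
Name: points, dtype: int64
reset_index():
     team  points
0   Bears      19
1   Lions      83
2  Sharks      47
3  Wolves      80
filter rows where points >= 80:
     team  points
1   Lions      83
3  Wolves      80
add column points_x5 = t['points'] * 5:
     team  points  points_x5
1   Lions      83        415
3  Wolves      80        400
Finally, min of column 'points_x5' = 400.

400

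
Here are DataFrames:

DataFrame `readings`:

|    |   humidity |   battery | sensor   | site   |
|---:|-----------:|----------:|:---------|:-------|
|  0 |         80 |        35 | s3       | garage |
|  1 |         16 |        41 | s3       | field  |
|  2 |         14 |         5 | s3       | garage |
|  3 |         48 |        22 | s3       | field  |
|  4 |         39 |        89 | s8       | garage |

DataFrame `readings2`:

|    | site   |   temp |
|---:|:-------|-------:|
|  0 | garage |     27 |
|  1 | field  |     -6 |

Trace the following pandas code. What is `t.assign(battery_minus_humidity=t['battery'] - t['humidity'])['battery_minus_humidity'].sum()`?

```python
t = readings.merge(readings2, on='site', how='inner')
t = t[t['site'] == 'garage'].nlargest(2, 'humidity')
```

merge on 'site' (how='inner') → 5 rows:
   humidity  battery sensor    site  temp
0        80       35     s3  garage    27
1        16       41     s3   field    -6
2        14        5     s3  garage    27
3        48       22     s3   field    -6
4        39       89     s8  garage    27
filter rows where site == 'garage':
   humidity  battery sensor    site  temp
0        80       35     s3  garage    27
2        14        5     s3  garage    27
4        39       89     s8  garage    27
take 2 rows with largest humidity:
   humidity  battery sensor    site  temp
0        80       35     s3  garage    27
4        39       89     s8  garage    27
add column battery_minus_humidity = t['battery'] - t['humidity']:
   humidity  battery sensor    site  temp  battery_minus_humidity
0        80       35     s3  garage    27                     -45
4        39       89     s8  garage    27                      50
The sum of column 'battery_minus_humidity' is 5.

5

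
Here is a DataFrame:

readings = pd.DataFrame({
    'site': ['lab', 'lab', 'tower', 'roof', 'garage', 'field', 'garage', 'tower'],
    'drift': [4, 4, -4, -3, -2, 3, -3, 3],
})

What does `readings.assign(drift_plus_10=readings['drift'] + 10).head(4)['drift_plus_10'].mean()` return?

10.25

add column drift_plus_10 = readings['drift'] + 10:
     site  drift  drift_plus_10
0     lab      4             14
1     lab      4             14
2   tower     -4              6
3    roof     -3              7
4  garage     -2              8
5   field      3             13
6  garage     -3              7
7   tower      3             13
take first 4 rows:
    site  drift  drift_plus_10
0    lab      4             14
1    lab      4             14
2  tower     -4              6
3   roof     -3              7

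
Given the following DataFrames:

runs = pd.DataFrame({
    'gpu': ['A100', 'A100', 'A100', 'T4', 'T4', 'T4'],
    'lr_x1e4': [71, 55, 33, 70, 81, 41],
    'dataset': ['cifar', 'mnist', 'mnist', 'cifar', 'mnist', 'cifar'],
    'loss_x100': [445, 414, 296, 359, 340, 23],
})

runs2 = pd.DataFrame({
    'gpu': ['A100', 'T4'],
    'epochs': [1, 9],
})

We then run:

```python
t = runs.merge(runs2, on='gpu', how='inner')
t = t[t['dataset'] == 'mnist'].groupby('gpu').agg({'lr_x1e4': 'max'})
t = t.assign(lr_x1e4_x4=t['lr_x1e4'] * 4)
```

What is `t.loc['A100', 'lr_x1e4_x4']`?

220

merge on 'gpu' (how='inner') → 6 rows:
    gpu  lr_x1e4 dataset  loss_x100  epochs
0  A100       71   cifar        445       1
1  A100       55   mnist        414       1
2  A100       33   mnist        296       1
3    T4       70   cifar        359       9
4    T4       81   mnist        340       9
5    T4       41   cifar         23       9
filter rows where dataset == 'mnist':
    gpu  lr_x1e4 dataset  loss_x100  epochs
1  A100       55   mnist        414       1
2  A100       33   mnist        296       1
4    T4       81   mnist        340       9
group by gpu, max of lr_x1e4:
      lr_x1e4
gpu          
A100       55
T4         81
add column lr_x1e4_x4 = t['lr_x1e4'] * 4:
      lr_x1e4  lr_x1e4_x4
gpu                      
A100       55         220
T4         81         324
So loc['A100', 'lr_x1e4_x4'] = 220.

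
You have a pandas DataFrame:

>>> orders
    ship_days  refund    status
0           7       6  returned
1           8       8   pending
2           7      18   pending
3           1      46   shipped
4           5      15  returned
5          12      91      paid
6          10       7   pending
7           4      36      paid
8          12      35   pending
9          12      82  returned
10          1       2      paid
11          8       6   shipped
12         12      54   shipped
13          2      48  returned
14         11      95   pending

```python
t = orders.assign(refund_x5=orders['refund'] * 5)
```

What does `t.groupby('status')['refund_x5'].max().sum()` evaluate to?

add column refund_x5 = orders['refund'] * 5:
    ship_days  refund    status  refund_x5
0           7       6  returned         30
1           8       8   pending         40
2           7      18   pending         90
3           1      46   shipped        230
4           5      15  returned         75
5          12      91      paid        455
6          10       7   pending         35
7           4      36      paid        180
8          12      35   pending        175
9          12      82  returned        410
10          1       2      paid         10
11          8       6   shipped         30
12         12      54   shipped        270
13          2      48  returned        240
14         11      95   pending        475
group by status, max of refund_x5:
status
paid        455
pending     475
returned    410
shipped     270
Name: refund_x5, dtype: int64

1610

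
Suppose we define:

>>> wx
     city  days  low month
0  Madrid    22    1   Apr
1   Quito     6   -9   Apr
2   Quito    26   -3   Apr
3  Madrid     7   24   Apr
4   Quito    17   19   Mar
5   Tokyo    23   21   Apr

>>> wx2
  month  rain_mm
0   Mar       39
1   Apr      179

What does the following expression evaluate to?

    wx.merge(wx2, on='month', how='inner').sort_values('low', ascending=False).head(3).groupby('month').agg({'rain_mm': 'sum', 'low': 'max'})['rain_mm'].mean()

merge on 'month' (how='inner') → 6 rows:
     city  days  low month  rain_mm
0  Madrid    22    1   Apr      179
1   Quito     6   -9   Apr      179
2   Quito    26   -3   Apr      179
3  Madrid     7   24   Apr      179
4   Quito    17   19   Mar       39
5   Tokyo    23   21   Apr      179
sort by low descending:
     city  days  low month  rain_mm
3  Madrid     7   24   Apr      179
5   Tokyo    23   21   Apr      179
4   Quito    17   19   Mar       39
0  Madrid    22    1   Apr      179
2   Quito    26   -3   Apr      179
1   Quito     6   -9   Apr      179
take first 3 rows:
     city  days  low month  rain_mm
3  Madrid     7   24   Apr      179
5   Tokyo    23   21   Apr      179
4   Quito    17   19   Mar       39
group by month: sum(rain_mm), max(low):
       rain_mm  low
month              
Apr        358   24
Mar         39   19
So mean() = 198.5.

198.5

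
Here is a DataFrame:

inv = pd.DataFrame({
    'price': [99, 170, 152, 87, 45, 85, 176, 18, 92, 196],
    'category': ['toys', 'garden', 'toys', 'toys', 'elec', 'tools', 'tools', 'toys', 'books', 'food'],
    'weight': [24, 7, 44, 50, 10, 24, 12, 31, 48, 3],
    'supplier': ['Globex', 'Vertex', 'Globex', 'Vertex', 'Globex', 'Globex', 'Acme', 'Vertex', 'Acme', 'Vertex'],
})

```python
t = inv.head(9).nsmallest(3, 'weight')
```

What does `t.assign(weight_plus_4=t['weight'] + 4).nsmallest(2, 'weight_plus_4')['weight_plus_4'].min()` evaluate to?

11

take first 9 rows:
   price category  weight supplier
0     99     toys      24   Globex
1    170   garden       7   Vertex
2    152     toys      44   Globex
3     87     toys      50   Vertex
4     45     elec      10   Globex
5     85    tools      24   Globex
6    176    tools      12     Acme
7     18     toys      31   Vertex
8     92    books      48     Acme
take 3 rows with smallest weight:
   price category  weight supplier
1    170   garden       7   Vertex
4     45     elec      10   Globex
6    176    tools      12     Acme
add column weight_plus_4 = t['weight'] + 4:
   price category  weight supplier  weight_plus_4
1    170   garden       7   Vertex             11
4     45     elec      10   Globex             14
6    176    tools      12     Acme             16
take 2 rows with smallest weight_plus_4:
   price category  weight supplier  weight_plus_4
1    170   garden       7   Vertex             11
4     45     elec      10   Globex             14
Taking the min of column 'weight_plus_4' gives 11.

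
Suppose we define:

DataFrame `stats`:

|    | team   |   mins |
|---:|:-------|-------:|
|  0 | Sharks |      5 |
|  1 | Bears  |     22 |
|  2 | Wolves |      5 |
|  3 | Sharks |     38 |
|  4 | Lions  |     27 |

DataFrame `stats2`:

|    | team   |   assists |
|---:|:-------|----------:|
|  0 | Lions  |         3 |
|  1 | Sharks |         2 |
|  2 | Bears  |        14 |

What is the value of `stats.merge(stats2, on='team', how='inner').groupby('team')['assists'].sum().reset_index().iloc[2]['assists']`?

4

merge on 'team' (how='inner') → 4 rows:
     team  mins  assists
0  Sharks     5        2
1   Bears    22       14
2  Sharks    38        2
3   Lions    27        3
group by team, sum of assists:
team
Bears     14
Lions      3
Sharks     4
Name: assists, dtype: int64
reset_index():
     team  assists
0   Bears       14
1   Lions        3
2  Sharks        4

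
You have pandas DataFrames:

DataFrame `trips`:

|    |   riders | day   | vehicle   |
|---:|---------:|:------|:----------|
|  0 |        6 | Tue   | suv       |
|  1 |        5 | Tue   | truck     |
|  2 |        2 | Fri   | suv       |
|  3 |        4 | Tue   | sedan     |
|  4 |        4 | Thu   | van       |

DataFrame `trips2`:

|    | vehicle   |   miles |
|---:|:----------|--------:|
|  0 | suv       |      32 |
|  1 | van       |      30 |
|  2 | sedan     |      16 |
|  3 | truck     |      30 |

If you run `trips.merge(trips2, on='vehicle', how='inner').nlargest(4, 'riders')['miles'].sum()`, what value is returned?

merge on 'vehicle' (how='inner') → 5 rows:
   riders  day vehicle  miles
0       6  Tue     suv     32
1       5  Tue   truck     30
2       2  Fri     suv     32
3       4  Tue   sedan     16
4       4  Thu     van     30
take 4 rows with largest riders:
   riders  day vehicle  miles
0       6  Tue     suv     32
1       5  Tue   truck     30
3       4  Tue   sedan     16
4       4  Thu     van     30
sum of column 'miles' → 108

108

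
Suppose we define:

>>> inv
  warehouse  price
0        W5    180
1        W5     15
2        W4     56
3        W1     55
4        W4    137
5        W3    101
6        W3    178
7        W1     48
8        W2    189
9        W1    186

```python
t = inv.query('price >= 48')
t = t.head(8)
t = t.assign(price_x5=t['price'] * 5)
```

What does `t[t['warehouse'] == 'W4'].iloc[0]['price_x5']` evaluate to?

filter rows where price >= 48:
  warehouse  price
0        W5    180
2        W4     56
3        W1     55
4        W4    137
5        W3    101
6        W3    178
7        W1     48
8        W2    189
9        W1    186
take first 8 rows:
  warehouse  price
0        W5    180
2        W4     56
3        W1     55
4        W4    137
5        W3    101
6        W3    178
7        W1     48
8        W2    189
add column price_x5 = t['price'] * 5:
  warehouse  price  price_x5
0        W5    180       900
2        W4     56       280
3        W1     55       275
4        W4    137       685
5        W3    101       505
6        W3    178       890
7        W1     48       240
8        W2    189       945
filter rows where warehouse == 'W4':
  warehouse  price  price_x5
2        W4     56       280
4        W4    137       685
Hence 280.

280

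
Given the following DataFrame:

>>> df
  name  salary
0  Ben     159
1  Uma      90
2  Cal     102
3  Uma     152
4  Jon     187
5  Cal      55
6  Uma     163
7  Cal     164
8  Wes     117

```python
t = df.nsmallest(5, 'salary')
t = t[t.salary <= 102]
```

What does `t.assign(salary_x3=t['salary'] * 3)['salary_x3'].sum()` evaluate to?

take 5 rows with smallest salary:
  name  salary
5  Cal      55
1  Uma      90
2  Cal     102
8  Wes     117
3  Uma     152
filter rows where salary <= 102:
  name  salary
5  Cal      55
1  Uma      90
2  Cal     102
add column salary_x3 = t['salary'] * 3:
  name  salary  salary_x3
5  Cal      55        165
1  Uma      90        270
2  Cal     102        306
Taking the sum of column 'salary_x3' gives 741.

741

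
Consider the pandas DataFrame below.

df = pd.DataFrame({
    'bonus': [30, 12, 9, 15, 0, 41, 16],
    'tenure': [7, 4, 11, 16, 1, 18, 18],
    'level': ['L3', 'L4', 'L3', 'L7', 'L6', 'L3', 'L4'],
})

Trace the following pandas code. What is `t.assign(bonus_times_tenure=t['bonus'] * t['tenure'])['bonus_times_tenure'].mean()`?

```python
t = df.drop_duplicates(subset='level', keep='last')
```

drop duplicate level (keep=last):
   bonus  tenure level
3     15      16    L7
4      0       1    L6
5     41      18    L3
6     16      18    L4
add column bonus_times_tenure = t['bonus'] * t['tenure']:
   bonus  tenure level  bonus_times_tenure
3     15      16    L7                 240
4      0       1    L6                   0
5     41      18    L3                 738
6     16      18    L4                 288

316.5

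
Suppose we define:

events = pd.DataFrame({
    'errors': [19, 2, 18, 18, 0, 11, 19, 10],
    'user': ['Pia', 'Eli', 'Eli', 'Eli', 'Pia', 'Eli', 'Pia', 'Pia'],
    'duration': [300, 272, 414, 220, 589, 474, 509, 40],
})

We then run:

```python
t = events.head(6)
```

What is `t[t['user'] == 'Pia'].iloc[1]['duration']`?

take first 6 rows:
   errors user  duration
0      19  Pia       300
1       2  Eli       272
2      18  Eli       414
3      18  Eli       220
4       0  Pia       589
5      11  Eli       474
filter rows where user == 'Pia':
   errors user  duration
0      19  Pia       300
4       0  Pia       589
Then the value at position 1, column 'duration': 589

589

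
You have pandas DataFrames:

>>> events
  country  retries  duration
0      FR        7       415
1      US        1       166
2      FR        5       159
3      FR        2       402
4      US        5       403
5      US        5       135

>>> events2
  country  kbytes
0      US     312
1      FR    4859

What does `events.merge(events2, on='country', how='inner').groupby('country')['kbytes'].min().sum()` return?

5171

merge on 'country' (how='inner') → 6 rows:
  country  retries  duration  kbytes
0      FR        7       415    4859
1      US        1       166     312
2      FR        5       159    4859
3      FR        2       402    4859
4      US        5       403     312
5      US        5       135     312
group by country, min of kbytes:
country
FR    4859
US     312
Name: kbytes, dtype: int64
Hence 5171.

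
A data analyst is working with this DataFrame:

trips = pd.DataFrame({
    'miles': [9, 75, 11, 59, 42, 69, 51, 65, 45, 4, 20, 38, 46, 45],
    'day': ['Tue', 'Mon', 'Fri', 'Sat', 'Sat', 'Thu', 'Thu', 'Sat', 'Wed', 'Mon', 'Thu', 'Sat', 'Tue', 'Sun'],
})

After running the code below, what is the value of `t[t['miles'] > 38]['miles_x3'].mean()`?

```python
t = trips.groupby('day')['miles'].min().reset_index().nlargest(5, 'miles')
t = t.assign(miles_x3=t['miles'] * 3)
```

135.0

group by day, min of miles:
day
Fri    11
Mon     4
Sat    38
Sun    45
Thu    20
Tue     9
Wed    45
Name: miles, dtype: int64
reset_index():
   day  miles
0  Fri     11
1  Mon      4
2  Sat     38
3  Sun     45
4  Thu     20
5  Tue      9
6  Wed     45
take 5 rows with largest miles:
   day  miles
3  Sun     45
6  Wed     45
2  Sat     38
4  Thu     20
0  Fri     11
add column miles_x3 = t['miles'] * 3:
   day  miles  miles_x3
3  Sun     45       135
6  Wed     45       135
2  Sat     38       114
4  Thu     20        60
0  Fri     11        33
filter rows where miles > 38:
   day  miles  miles_x3
3  Sun     45       135
6  Wed     45       135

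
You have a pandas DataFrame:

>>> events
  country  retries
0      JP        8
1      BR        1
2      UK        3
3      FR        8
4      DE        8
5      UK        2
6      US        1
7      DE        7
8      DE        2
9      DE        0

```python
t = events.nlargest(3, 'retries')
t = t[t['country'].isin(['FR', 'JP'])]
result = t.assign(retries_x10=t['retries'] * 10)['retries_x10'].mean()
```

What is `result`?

80.0

take 3 rows with largest retries:
  country  retries
0      JP        8
3      FR        8
4      DE        8
filter rows where country in ['FR', 'JP']:
  country  retries
0      JP        8
3      FR        8
add column retries_x10 = t['retries'] * 10:
  country  retries  retries_x10
0      JP        8           80
3      FR        8           80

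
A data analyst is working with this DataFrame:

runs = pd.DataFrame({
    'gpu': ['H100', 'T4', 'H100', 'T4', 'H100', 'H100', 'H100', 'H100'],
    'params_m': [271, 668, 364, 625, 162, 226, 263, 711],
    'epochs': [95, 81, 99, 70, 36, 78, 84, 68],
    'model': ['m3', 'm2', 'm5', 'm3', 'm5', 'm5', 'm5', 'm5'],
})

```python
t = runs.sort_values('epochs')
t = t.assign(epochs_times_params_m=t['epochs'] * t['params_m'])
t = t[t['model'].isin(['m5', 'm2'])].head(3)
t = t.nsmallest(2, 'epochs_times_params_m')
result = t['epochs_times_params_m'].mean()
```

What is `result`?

11730.0

sort by epochs:
    gpu  params_m  epochs model
4  H100       162      36    m5
7  H100       711      68    m5
3    T4       625      70    m3
5  H100       226      78    m5
1    T4       668      81    m2
6  H100       263      84    m5
0  H100       271      95    m3
2  H100       364      99    m5
add column epochs_times_params_m = t['epochs'] * t['params_m']:
    gpu  params_m  epochs model  epochs_times_params_m
4  H100       162      36    m5                   5832
7  H100       711      68    m5                  48348
3    T4       625      70    m3                  43750
5  H100       226      78    m5                  17628
1    T4       668      81    m2                  54108
6  H100       263      84    m5                  22092
0  H100       271      95    m3                  25745
2  H100       364      99    m5                  36036
filter rows where model in ['m5', 'm2']:
    gpu  params_m  epochs model  epochs_times_params_m
4  H100       162      36    m5                   5832
7  H100       711      68    m5                  48348
5  H100       226      78    m5                  17628
1    T4       668      81    m2                  54108
6  H100       263      84    m5                  22092
2  H100       364      99    m5                  36036
take first 3 rows:
    gpu  params_m  epochs model  epochs_times_params_m
4  H100       162      36    m5                   5832
7  H100       711      68    m5                  48348
5  H100       226      78    m5                  17628
take 2 rows with smallest epochs_times_params_m:
    gpu  params_m  epochs model  epochs_times_params_m
4  H100       162      36    m5                   5832
5  H100       226      78    m5                  17628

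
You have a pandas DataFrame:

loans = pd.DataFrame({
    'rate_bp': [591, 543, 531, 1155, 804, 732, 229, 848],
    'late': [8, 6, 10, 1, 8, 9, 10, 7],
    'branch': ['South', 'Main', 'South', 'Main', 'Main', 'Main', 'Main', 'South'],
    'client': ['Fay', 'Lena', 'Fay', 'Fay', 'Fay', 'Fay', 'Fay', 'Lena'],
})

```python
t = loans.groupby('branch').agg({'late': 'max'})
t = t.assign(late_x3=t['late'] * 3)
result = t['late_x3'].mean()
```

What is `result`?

group by branch, max of late:
        late
branch      
Main      10
South     10
add column late_x3 = t['late'] * 3:
        late  late_x3
branch               
Main      10       30
South     10       30

30.0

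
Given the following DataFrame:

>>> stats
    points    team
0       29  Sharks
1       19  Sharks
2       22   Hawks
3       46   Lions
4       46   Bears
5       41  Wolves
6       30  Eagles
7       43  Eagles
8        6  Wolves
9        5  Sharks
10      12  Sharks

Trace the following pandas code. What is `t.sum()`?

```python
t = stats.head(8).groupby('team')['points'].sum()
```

take first 8 rows:
   points    team
0      29  Sharks
1      19  Sharks
2      22   Hawks
3      46   Lions
4      46   Bears
5      41  Wolves
6      30  Eagles
7      43  Eagles
group by team, sum of points:
team
Bears     46
Eagles    73
Hawks     22
Lions     46
Sharks    48
Wolves    41
Name: points, dtype: int64
Taking the sum of the resulting series gives 276.

276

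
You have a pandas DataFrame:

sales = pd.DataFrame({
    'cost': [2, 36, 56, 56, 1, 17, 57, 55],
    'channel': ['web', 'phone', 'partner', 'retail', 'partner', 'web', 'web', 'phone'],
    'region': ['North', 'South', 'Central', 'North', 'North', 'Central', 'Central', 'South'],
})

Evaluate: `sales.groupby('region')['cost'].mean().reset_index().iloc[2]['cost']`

group by region, mean of cost:
region
Central    43.333333
North      19.666667
South      45.500000
Name: cost, dtype: float64
reset_index():
    region       cost
0  Central  43.333333
1    North  19.666667
2    South  45.500000
Finally, value at position 2, column 'cost' = 45.5.

45.5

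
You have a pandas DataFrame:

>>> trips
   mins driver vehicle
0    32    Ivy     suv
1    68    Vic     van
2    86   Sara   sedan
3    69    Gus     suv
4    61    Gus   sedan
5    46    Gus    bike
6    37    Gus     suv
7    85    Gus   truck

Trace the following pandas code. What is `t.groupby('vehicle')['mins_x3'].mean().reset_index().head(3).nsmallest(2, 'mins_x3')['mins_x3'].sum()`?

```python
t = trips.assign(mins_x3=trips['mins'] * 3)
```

add column mins_x3 = trips['mins'] * 3:
   mins driver vehicle  mins_x3
0    32    Ivy     suv       96
1    68    Vic     van      204
2    86   Sara   sedan      258
3    69    Gus     suv      207
4    61    Gus   sedan      183
5    46    Gus    bike      138
6    37    Gus     suv      111
7    85    Gus   truck      255
group by vehicle, mean of mins_x3:
vehicle
bike     138.0
sedan    220.5
suv      138.0
truck    255.0
van      204.0
Name: mins_x3, dtype: float64
reset_index():
  vehicle  mins_x3
0    bike    138.0
1   sedan    220.5
2     suv    138.0
3   truck    255.0
4     van    204.0
take first 3 rows:
  vehicle  mins_x3
0    bike    138.0
1   sedan    220.5
2     suv    138.0
take 2 rows with smallest mins_x3:
  vehicle  mins_x3
0    bike    138.0
2     suv    138.0
Finally, sum of column 'mins_x3' = 276.0.

276.0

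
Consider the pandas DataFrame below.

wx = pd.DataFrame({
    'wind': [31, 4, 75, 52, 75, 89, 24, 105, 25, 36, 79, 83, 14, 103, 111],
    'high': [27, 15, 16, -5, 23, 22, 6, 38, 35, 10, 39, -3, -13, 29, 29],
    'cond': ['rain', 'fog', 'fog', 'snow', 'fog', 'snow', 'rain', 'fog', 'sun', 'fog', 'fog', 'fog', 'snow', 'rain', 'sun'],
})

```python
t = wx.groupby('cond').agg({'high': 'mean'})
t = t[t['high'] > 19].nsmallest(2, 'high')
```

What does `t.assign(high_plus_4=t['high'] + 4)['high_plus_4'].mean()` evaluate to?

group by cond, mean of high:
           high
cond           
fog   19.714286
rain  20.666667
snow   1.333333
sun   32.000000
filter rows where high > 19:
           high
cond           
fog   19.714286
rain  20.666667
sun   32.000000
take 2 rows with smallest high:
           high
cond           
fog   19.714286
rain  20.666667
add column high_plus_4 = t['high'] + 4:
           high  high_plus_4
cond                        
fog   19.714286    23.714286
rain  20.666667    24.666667
So mean() = 24.1904761905.

24.1904761905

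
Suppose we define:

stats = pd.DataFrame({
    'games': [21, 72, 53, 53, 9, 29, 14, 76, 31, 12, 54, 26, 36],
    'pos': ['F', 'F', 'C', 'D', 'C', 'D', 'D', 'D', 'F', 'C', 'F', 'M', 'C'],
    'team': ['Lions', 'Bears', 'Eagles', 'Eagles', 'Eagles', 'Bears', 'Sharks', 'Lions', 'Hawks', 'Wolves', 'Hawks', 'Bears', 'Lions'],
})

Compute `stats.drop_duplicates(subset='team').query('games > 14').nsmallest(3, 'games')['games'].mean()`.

35.0

drop duplicate team (keep=first):
   games pos    team
0     21   F   Lions
1     72   F   Bears
2     53   C  Eagles
6     14   D  Sharks
8     31   F   Hawks
9     12   C  Wolves
filter rows where games > 14:
   games pos    team
0     21   F   Lions
1     72   F   Bears
2     53   C  Eagles
8     31   F   Hawks
take 3 rows with smallest games:
   games pos    team
0     21   F   Lions
8     31   F   Hawks
2     53   C  Eagles
Then the mean of column 'games': 35.0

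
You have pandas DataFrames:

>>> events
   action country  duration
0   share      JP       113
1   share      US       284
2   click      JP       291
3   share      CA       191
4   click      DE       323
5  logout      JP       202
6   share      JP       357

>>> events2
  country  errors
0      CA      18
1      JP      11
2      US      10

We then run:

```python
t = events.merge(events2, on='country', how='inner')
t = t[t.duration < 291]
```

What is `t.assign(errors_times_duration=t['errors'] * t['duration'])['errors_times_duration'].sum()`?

9743

merge on 'country' (how='inner') → 6 rows:
   action country  duration  errors
0   share      JP       113      11
1   share      US       284      10
2   click      JP       291      11
3   share      CA       191      18
4  logout      JP       202      11
5   share      JP       357      11
filter rows where duration < 291:
   action country  duration  errors
0   share      JP       113      11
1   share      US       284      10
3   share      CA       191      18
4  logout      JP       202      11
add column errors_times_duration = t['errors'] * t['duration']:
   action country  duration  errors  errors_times_duration
0   share      JP       113      11                   1243
1   share      US       284      10                   2840
3   share      CA       191      18                   3438
4  logout      JP       202      11                   2222
sum of column 'errors_times_duration' → 9743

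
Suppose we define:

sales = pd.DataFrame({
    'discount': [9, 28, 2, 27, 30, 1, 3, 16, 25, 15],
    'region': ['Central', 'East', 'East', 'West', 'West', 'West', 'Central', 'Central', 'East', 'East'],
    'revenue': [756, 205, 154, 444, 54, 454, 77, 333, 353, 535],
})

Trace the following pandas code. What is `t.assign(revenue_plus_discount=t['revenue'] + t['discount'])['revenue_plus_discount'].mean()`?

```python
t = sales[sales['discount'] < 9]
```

230.333333333

filter rows where discount < 9:
   discount   region  revenue
2         2     East      154
5         1     West      454
6         3  Central       77
add column revenue_plus_discount = t['revenue'] + t['discount']:
   discount   region  revenue  revenue_plus_discount
2         2     East      154                    156
5         1     West      454                    455
6         3  Central       77                     80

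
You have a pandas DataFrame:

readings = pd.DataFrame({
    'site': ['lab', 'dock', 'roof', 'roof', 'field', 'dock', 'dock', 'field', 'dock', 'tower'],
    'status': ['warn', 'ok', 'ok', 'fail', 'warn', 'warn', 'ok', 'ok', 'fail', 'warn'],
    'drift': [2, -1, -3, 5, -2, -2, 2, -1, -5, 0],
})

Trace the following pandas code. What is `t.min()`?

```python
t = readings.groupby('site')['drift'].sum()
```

group by site, sum of drift:
site
dock    -6
field   -3
lab      2
roof     2
tower    0
Name: drift, dtype: int64

-6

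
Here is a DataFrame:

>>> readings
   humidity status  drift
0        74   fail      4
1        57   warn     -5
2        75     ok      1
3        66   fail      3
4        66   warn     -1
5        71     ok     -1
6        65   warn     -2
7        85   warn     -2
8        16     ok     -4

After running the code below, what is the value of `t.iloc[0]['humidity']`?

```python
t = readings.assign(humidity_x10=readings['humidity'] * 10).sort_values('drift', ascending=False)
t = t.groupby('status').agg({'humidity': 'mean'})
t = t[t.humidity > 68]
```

70.0

add column humidity_x10 = readings['humidity'] * 10:
   humidity status  drift  humidity_x10
0        74   fail      4           740
1        57   warn     -5           570
2        75     ok      1           750
3        66   fail      3           660
4        66   warn     -1           660
5        71     ok     -1           710
6        65   warn     -2           650
7        85   warn     -2           850
8        16     ok     -4           160
sort by drift descending:
   humidity status  drift  humidity_x10
0        74   fail      4           740
3        66   fail      3           660
2        75     ok      1           750
4        66   warn     -1           660
5        71     ok     -1           710
6        65   warn     -2           650
7        85   warn     -2           850
8        16     ok     -4           160
1        57   warn     -5           570
group by status, mean of humidity:
        humidity
status          
fail       70.00
ok         54.00
warn       68.25
filter rows where humidity > 68:
        humidity
status          
fail       70.00
warn       68.25
So iloc[0]['humidity'] = 70.0.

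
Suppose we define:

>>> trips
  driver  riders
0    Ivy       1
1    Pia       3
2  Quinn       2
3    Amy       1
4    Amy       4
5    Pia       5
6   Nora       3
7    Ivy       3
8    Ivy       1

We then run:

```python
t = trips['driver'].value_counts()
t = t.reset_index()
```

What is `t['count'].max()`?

value_counts of driver:
driver
Ivy      3
Pia      2
Amy      2
Quinn    1
Nora     1
Name: count, dtype: int64
reset_index():
  driver  count
0    Ivy      3
1    Pia      2
2    Amy      2
3  Quinn      1
4   Nora      1

3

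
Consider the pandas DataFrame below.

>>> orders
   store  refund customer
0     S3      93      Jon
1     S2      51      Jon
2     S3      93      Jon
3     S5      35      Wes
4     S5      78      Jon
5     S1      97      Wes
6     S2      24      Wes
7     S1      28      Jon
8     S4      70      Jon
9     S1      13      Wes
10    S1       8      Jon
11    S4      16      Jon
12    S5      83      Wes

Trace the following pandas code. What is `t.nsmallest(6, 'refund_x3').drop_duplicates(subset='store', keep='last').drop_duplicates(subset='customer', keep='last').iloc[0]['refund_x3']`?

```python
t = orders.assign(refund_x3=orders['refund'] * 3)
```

84

add column refund_x3 = orders['refund'] * 3:
   store  refund customer  refund_x3
0     S3      93      Jon        279
1     S2      51      Jon        153
2     S3      93      Jon        279
3     S5      35      Wes        105
4     S5      78      Jon        234
5     S1      97      Wes        291
6     S2      24      Wes         72
7     S1      28      Jon         84
8     S4      70      Jon        210
9     S1      13      Wes         39
10    S1       8      Jon         24
11    S4      16      Jon         48
12    S5      83      Wes        249
take 6 rows with smallest refund_x3:
   store  refund customer  refund_x3
10    S1       8      Jon         24
9     S1      13      Wes         39
11    S4      16      Jon         48
6     S2      24      Wes         72
7     S1      28      Jon         84
3     S5      35      Wes        105
drop duplicate store (keep=last):
   store  refund customer  refund_x3
11    S4      16      Jon         48
6     S2      24      Wes         72
7     S1      28      Jon         84
3     S5      35      Wes        105
drop duplicate customer (keep=last):
  store  refund customer  refund_x3
7    S1      28      Jon         84
3    S5      35      Wes        105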